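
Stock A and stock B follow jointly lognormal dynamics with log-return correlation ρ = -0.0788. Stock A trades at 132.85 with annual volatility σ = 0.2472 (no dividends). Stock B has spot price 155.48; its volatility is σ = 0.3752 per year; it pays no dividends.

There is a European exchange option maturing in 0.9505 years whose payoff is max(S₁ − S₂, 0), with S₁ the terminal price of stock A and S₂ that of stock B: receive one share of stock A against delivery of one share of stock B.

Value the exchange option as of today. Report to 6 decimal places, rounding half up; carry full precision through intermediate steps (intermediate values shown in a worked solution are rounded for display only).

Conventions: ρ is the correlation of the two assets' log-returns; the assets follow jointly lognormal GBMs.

σ_eff = √(σ₁² + σ₂² − 2ρσ₁σ₂) = √(0.2472² + 0.3752² − 2·-0.0788·0.2472·0.3752) = 0.465296
d₁ = (ln(S₁/S₂) + (q₂ − q₁ + σ_eff²/2)T) / (σ_eff√T) = (ln(132.85/155.48) + (0.0 − 0.0 + 0.108250)·0.9505) / 0.453634 = -0.119931
d₂ = d₁ − σ_eff√T = -0.119931 − 0.453634 = -0.573565
N(d₁) = 0.452269,  N(d₂) = 0.283131
V = S₁·e^{−q₁T}·N(d₁) − S₂·e^{−q₂T}·N(d₂) = 60.083925 − 44.021247 = 16.062679
Key observation: pricing in stock B-units makes this a unit-strike call on the ratio S₁/S₂ — the risk-free rate cancels and cannot affect the value.

exchange price = 16.062679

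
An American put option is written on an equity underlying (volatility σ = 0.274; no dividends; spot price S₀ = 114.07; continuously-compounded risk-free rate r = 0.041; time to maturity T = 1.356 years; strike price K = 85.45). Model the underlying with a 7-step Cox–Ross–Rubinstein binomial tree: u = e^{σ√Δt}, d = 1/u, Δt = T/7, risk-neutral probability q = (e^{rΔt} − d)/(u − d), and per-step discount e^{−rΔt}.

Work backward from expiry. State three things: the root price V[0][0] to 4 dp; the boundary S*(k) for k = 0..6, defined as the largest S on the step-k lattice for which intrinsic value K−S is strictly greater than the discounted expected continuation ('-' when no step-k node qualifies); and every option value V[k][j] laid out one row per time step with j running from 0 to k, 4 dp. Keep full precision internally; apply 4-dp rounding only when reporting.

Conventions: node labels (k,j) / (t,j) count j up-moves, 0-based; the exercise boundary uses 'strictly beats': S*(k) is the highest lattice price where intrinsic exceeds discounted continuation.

price = 2.4210
boundary = - - - - - 62.4168 70.4167
tree:
2.4210
4.0227 0.8760
6.5389 1.5989 0.1753
10.3426 2.8823 0.3555 0.0000
15.7965 5.1150 0.7208 0.0000 0.0000
23.0332 8.8927 1.4615 0.0000 0.0000 0.0000
30.1242 15.0333 2.9632 0.0000 0.0000 0.0000 0.0000
36.4097 23.0332 6.0081 0.0000 0.0000 0.0000 0.0000 0.0000

params: Δt=0.19371 u=1.12817 d=0.88639 q=0.50287 e^(-rΔt)=0.99209
t_7 payoffs: 36.4097 23.0332 6.0081 0.0000 0.0000 0.0000 0.0000 0.0000
t_6: node(6,0) S=55.3258 payoff=30.1242 vs cont=29.4482 → 30.1242 [stop]  node(6,1) S=70.4167 payoff=15.0333 vs cont=14.3574 → 15.0333 [stop]  node(6,2) S=89.6238 payoff=0.0000 vs cont=2.9632 → 2.9632 [wait]  node(6,3) S=114.0700 payoff=0.0000 vs cont=0.0000 → 0.0000 [wait]  node(6,4) S=145.1842 payoff=0.0000 vs cont=0.0000 → 0.0000 [wait]  node(6,5) S=184.7853 payoff=0.0000 vs cont=0.0000 → 0.0000 [wait]  node(6,6) S=235.1881 payoff=0.0000 vs cont=0.0000 → 0.0000 [wait]  ⇒ S*(6)=70.4167
t_5: node(5,0) S=62.4168 payoff=23.0332 vs cont=22.3572 → 23.0332 [stop]  node(5,1) S=79.4419 payoff=6.0081 vs cont=8.8927 → 8.8927 [wait]  node(5,2) S=101.1108 payoff=0.0000 vs cont=1.4615 → 1.4615 [wait]  node(5,3) S=128.6902 payoff=0.0000 vs cont=0.0000 → 0.0000 [wait]  node(5,4) S=163.7923 payoff=0.0000 vs cont=0.0000 → 0.0000 [wait]  node(5,5) S=208.4690 payoff=0.0000 vs cont=0.0000 → 0.0000 [wait]  ⇒ S*(5)=62.4168
t_4: node(4,0) S=70.4167 payoff=15.0333 vs cont=15.7965 → 15.7965 [wait]  node(4,1) S=89.6238 payoff=0.0000 vs cont=5.1150 → 5.1150 [wait]  node(4,2) S=114.0700 payoff=0.0000 vs cont=0.7208 → 0.7208 [wait]  node(4,3) S=145.1842 payoff=0.0000 vs cont=0.0000 → 0.0000 [wait]  node(4,4) S=184.7853 payoff=0.0000 vs cont=0.0000 → 0.0000 [wait]  ⇒ S*(4)=-
t_3: node(3,0) S=79.4419 payoff=6.0081 vs cont=10.3426 → 10.3426 [wait]  node(3,1) S=101.1108 payoff=0.0000 vs cont=2.8823 → 2.8823 [wait]  node(3,2) S=128.6902 payoff=0.0000 vs cont=0.3555 → 0.3555 [wait]  node(3,3) S=163.7923 payoff=0.0000 vs cont=0.0000 → 0.0000 [wait]  ⇒ S*(3)=-
t_2: node(2,0) S=89.6238 payoff=0.0000 vs cont=6.5389 → 6.5389 [wait]  node(2,1) S=114.0700 payoff=0.0000 vs cont=1.5989 → 1.5989 [wait]  node(2,2) S=145.1842 payoff=0.0000 vs cont=0.1753 → 0.1753 [wait]  ⇒ S*(2)=-
t_1: node(1,0) S=101.1108 payoff=0.0000 vs cont=4.0227 → 4.0227 [wait]  node(1,1) S=128.6902 payoff=0.0000 vs cont=0.8760 → 0.8760 [wait]  ⇒ S*(1)=-
t_0: node(0,0) S=114.0700 payoff=0.0000 vs cont=2.4210 → 2.4210 [wait]  ⇒ S*(0)=-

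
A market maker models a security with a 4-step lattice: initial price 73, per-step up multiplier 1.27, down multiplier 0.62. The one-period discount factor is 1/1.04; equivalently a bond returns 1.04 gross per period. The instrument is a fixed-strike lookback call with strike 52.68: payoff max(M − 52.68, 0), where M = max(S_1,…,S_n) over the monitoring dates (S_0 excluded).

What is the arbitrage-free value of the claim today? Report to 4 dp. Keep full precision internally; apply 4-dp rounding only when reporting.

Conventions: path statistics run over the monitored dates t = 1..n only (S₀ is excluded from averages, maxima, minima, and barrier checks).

price = 48.8971

No-arbitrage gives p* = (R−d)/(u−d) = 0.6462: enumerate every path, weight its payoff by its p*-probability, and discount by R^4.
Enumerate all 2^4 = 16 price paths (U = up ×1.27, D = down ×0.62); each path with k up-moves has probability p*^k·(1−p*)^(4−k).
DDDD: M=45.2600, payoff=0.0000, prob=0.015677
UDDD: M=92.7100, payoff=40.0300, prob=0.028627
DUDD: M=57.4802, payoff=4.8002, prob=0.028627
UUDD: M=117.7417, payoff=65.0617, prob=0.052276
DDUD: M=45.2600, payoff=0.0000, prob=0.028627
UDUD: M=92.7100, payoff=40.0300, prob=0.052276
DUUD: M=72.9999, payoff=20.3199, prob=0.052276
UUUD: M=149.5320, payoff=96.8520, prob=0.095460
DDDU: M=45.2600, payoff=0.0000, prob=0.028627
UDDU: M=92.7100, payoff=40.0300, prob=0.052276
DUDU: M=57.4802, payoff=4.8002, prob=0.052276
UUDU: M=117.7417, payoff=65.0617, prob=0.095460
DDUU: M=45.2600, payoff=0.0000, prob=0.052276
UDUU: M=92.7100, payoff=40.0300, prob=0.095460
DUUU: M=92.7098, payoff=40.0298, prob=0.095460
UUUU: M=189.9056, payoff=137.2256, prob=0.174319
Price = Σ prob·payoff / R^4 = 57.202697 / 1.169859 = 48.8971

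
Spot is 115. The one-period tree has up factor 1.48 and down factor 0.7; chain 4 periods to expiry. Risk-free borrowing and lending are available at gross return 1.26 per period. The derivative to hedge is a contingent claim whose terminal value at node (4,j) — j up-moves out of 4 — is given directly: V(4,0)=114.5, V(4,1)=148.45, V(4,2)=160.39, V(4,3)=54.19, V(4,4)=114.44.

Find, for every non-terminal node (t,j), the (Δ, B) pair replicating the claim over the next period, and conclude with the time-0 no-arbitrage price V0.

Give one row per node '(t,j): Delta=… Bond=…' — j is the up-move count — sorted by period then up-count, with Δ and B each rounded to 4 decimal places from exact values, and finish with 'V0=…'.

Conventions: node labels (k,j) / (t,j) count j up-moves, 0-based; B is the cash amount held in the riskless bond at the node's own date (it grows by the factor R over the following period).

(0,0): Delta=-0.1182 Bond=54.3757
(1,0): Delta=-0.4735 Bond=97.1150
(1,1): Delta=-0.0522 Bond=57.2770
(2,0): Delta=0.3277 Bond=77.2158
(2,1): Delta=-0.6224 Bond=140.1021
(2,2): Delta=0.0537 Bond=45.4810
(3,0): Delta=1.1035 Bond=66.6921
(3,1): Delta=0.1835 Bond=109.3132
(3,2): Delta=-0.7722 Bond=202.9347
(3,3): Delta=0.2072 Bond=0.0948
V0=40.7789

Since d<R<u, set p* = (R−d)/(u−d) = 0.7179; price each node as the discounted p*-expectation of its children.
At maturity the claim pays: V(4,0)=114.5000, V(4,1)=148.4500, V(4,2)=160.3900, V(4,3)=54.1900, V(4,4)=114.4400
  t=3,j=0: stock 39.4450 → up 58.3786 (V=148.4500), down 27.6115 (V=114.5000). Price 110.2177; hedge Δ=1.1035, bond B=66.6921.
  t=3,j=1: stock 83.3980 → up 123.4290 (V=160.3900), down 58.3786 (V=148.4500). Price 124.6209; hedge Δ=0.1835, bond B=109.3132.
  t=3,j=2: stock 176.3272 → up 260.9643 (V=54.1900), down 123.4290 (V=160.3900). Price 66.7808; hedge Δ=-0.7722, bond B=202.9347.
  t=3,j=3: stock 372.8061 → up 551.7530 (V=114.4400), down 260.9643 (V=54.1900). Price 77.3384; hedge Δ=0.2072, bond B=0.0948.
  t=2,j=0: stock 56.3500 → up 83.3980 (V=124.6209), down 39.4450 (V=110.2177). Price 95.6813; hedge Δ=0.3277, bond B=77.2158.
  t=2,j=1: stock 119.1400 → up 176.3272 (V=66.7808), down 83.3980 (V=124.6209). Price 65.9482; hedge Δ=-0.6224, bond B=140.1021.
  t=2,j=2: stock 251.8960 → up 372.8061 (V=77.3384), down 176.3272 (V=66.7808). Price 59.0164; hedge Δ=0.0537, bond B=45.4810.
  t=1,j=0: stock 80.5000 → up 119.1400 (V=65.9482), down 56.3500 (V=95.6813). Price 58.9956; hedge Δ=-0.4735, bond B=97.1150.
  t=1,j=1: stock 170.2000 → up 251.8960 (V=59.0164), down 119.1400 (V=65.9482). Price 48.3901; hedge Δ=-0.0522, bond B=57.2770.
  t=0,j=0: stock 115.0000 → up 170.2000 (V=48.3901), down 80.5000 (V=58.9956). Price 40.7789; hedge Δ=-0.1182, bond B=54.3757.
Verification: the root portfolio costs Δ(0,0)·S0 + B(0,0) = 40.7789, matching V0.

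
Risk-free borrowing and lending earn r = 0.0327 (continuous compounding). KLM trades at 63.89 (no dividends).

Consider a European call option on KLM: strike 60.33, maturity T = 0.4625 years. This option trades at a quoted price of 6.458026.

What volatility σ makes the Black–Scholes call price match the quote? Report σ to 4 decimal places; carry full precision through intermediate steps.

sigma = 0.2285

At σ = 0.2285 the Black–Scholes value reproduces the quote:
σ√T = 0.2285·√0.4625 = 0.155397
d₁ = (ln(S/K) + (r+σ²/2)T) / (σ√T) = (ln(63.89/60.33) + (0.0327+0.2285²/2)·0.4625) / 0.155397 = (0.057333 + 0.027198) / 0.155397 = 0.543970
d₂ = d₁ − σ√T = 0.543970 − 0.155397 = 0.388573
e^{−rT} = 0.984990
N(d₁) = 0.706769,  N(d₂) = 0.651204
V = S·N(d₁) − K·e^{−rT}·N(d₂) = 45.155467 − 38.697442 = 6.458026 (the observed quote) — the price is monotone increasing in volatility, hence this σ is the only solution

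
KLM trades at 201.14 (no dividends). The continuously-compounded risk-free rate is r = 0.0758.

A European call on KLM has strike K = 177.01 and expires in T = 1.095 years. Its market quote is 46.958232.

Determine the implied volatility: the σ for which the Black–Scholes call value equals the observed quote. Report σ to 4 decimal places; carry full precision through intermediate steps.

sigma = 0.3045

At σ = 0.3045 the Black–Scholes value reproduces the quote:
σ√T = 0.3045·√1.095 = 0.318636
d₁ = (ln(S/K) + (r+σ²/2)T) / (σ√T) = (ln(201.14/177.01) + (0.0758+0.3045²/2)·1.095) / 0.318636 = (0.127795 + 0.133765) / 0.318636 = 0.820876
d₂ = d₁ − σ√T = 0.820876 − 0.318636 = 0.502240
e^{−rT} = 0.920350
N(d₁) = 0.794141,  N(d₂) = 0.692251
V = S·N(d₁) − K·e^{−rT}·N(d₂) = 159.733620 − 112.775388 = 46.958232 (matching the quote); vega is positive throughout, so no other σ reproduces this price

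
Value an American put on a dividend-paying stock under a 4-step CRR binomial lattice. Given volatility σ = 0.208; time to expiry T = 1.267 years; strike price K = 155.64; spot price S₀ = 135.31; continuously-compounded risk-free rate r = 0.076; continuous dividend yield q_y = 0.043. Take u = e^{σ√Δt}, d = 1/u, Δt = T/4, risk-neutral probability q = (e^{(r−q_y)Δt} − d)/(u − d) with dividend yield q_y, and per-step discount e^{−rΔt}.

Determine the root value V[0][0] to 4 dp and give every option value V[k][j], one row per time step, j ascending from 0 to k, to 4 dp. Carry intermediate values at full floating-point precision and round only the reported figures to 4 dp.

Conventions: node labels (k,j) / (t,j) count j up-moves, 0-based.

price = 22.9586
tree:
22.9586
35.2779 12.4674
48.5744 21.5230 4.5471
60.4021 35.2779 9.6147 0.0000
70.9232 48.5744 20.3300 0.0000 0.0000

Δt=0.31675, u=1.12419, d=0.88953, q=0.51554, disc=e^(-rΔt)=0.97621
k=4 terminal: V=max(K-S,0) → 70.9232 48.5744 20.3300 0.0000 0.0000
k=3: j=0 S=95.2379 intr=60.4021 cont=57.9885 V=60.4021[EX]; j=1 S=120.3621 intr=35.2779 cont=33.2041 V=35.2779[EX]; j=2 S=152.1143 intr=3.5257 cont=9.6147 V=9.6147[hold]; j=3 S=192.2428 intr=0.0000 cont=0.0000 V=0.0000[hold]
k=2: j=0 S=107.0656 intr=48.5744 cont=46.3208 V=48.5744[EX]; j=1 S=135.3100 intr=20.3300 cont=21.5230 V=21.5230[hold]; j=2 S=171.0055 intr=0.0000 cont=4.5471 V=4.5471[hold]
k=1: j=0 S=120.3621 intr=35.2779 cont=33.8045 V=35.2779[EX]; j=1 S=152.1143 intr=3.5257 cont=12.4674 V=12.4674[hold]
k=0: j=0 S=135.3100 intr=20.3300 cont=22.9586 V=22.9586[hold]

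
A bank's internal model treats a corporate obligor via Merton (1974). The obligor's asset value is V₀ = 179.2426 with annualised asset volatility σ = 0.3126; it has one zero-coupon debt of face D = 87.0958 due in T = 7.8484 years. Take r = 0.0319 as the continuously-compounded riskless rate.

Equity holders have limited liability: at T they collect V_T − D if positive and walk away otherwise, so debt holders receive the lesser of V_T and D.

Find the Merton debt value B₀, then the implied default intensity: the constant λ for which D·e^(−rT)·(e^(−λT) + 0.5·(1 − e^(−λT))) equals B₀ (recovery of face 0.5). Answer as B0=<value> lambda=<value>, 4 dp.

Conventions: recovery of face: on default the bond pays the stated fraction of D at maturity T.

B0=61.7059 lambda=0.0253

Equity is a call on the firm's assets struck at D = 87.0958:
d₁ = [ln(V₀/D) + (r + σ²/2)T] / (σ√T)
   = [ln(179.2426/87.0958) + (0.0319 + 0.5·0.3126²)·7.8484] / (0.3126·√7.8484)
   = [0.721732 + 0.633832] / 0.875749 = 1.547891
d₂ = d₁ − σ√T = 1.547891 − 0.875749 = 0.672142
N(d₁) = 0.939176,  N(d₂) = 0.749253,  e^(−rT) = 0.778517
E₀ = V₀·N(d₁) − D·e^(−rT)·N(d₂)
   = 179.2426·0.939176 − 87.0958·0.778517·0.749253 = 117.536726
B₀ = V₀ − E₀ = 179.2426 − 117.536726 = 61.705874
e^(−λT) = (B₀·e^(rT)/D − 0.5)/(1 − 0.5) = (61.7059·1.284493/87.0958 − 0.5)/0.5 = 0.82008286
λ = −ln(0.82008286)/7.8484 = 0.025273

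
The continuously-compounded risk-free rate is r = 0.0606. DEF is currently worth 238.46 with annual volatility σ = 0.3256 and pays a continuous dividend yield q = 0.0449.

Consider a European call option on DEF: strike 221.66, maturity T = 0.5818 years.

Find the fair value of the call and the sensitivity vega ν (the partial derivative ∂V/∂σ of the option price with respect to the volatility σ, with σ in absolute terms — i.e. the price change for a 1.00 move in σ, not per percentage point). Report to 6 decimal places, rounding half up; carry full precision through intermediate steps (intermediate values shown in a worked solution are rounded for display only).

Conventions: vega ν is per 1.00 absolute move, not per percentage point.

σ√T = 0.3256·√0.5818 = 0.248354
d₁ = (ln(S/K) + (r−q+σ²/2)T) / (σ√T) = (ln(238.46/221.66) + (0.0606−0.0449+0.3256²/2)·0.5818) / 0.248354 = (0.073057 + 0.039974) / 0.248354 = 0.455121
d₂ = d₁ − σ√T = 0.455121 − 0.248354 = 0.206766
e^{−rT} = 0.965357
e^{−qT} = 0.974215
N(d₁) = 0.675489,  N(d₂) = 0.581904
Call price V = S·e^{−qT}·N(d₁) − K·e^{−rT}·N(d₂) = 156.923743 − 124.516422 = 32.407321
φ(d₁) = (1/√(2π))·e^{−d₁²/2} = 0.359692
ν = S·e^{−qT}·φ(d₁)·√T = 63.736577

price = 32.407321
ν = 63.736577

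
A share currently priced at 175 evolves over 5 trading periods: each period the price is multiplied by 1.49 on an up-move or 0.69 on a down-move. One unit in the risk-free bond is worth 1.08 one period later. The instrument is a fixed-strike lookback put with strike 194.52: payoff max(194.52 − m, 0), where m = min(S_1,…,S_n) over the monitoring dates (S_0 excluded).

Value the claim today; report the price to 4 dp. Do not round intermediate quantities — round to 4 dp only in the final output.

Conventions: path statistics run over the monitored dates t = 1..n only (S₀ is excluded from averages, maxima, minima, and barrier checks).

With p* = (R−d)/(u−d) = 0.4875, sum probability × payoff across the paths and divide by R^5.
Enumerate all 2^5 = 32 price paths (U = up ×1.49, D = down ×0.69); each path with k up-moves has probability p*^k·(1−p*)^(5−k).
DDDDD: m=27.3705, payoff=167.1495, prob=0.035357
UDDDD: m=59.1045, payoff=135.4155, prob=0.033632
DUDDD: m=59.1045, payoff=135.4155, prob=0.033632
UUDDD: m=127.6315, payoff=66.8885, prob=0.031991
DDUDD: m=59.1045, payoff=135.4155, prob=0.033632
UDUDD: m=127.6315, payoff=66.8885, prob=0.031991
DUUDD: m=120.7500, payoff=73.7700, prob=0.031991
UUUDD: m=260.7500, payoff=0.0000, prob=0.030431
DDDUD: m=57.4891, payoff=137.0309, prob=0.033632
UDDUD: m=124.1431, payoff=70.3769, prob=0.031991
DUDUD: m=120.7500, payoff=73.7700, prob=0.031991
UUDUD: m=260.7500, payoff=0.0000, prob=0.030431
DDUUD: m=83.3175, payoff=111.2025, prob=0.031991
UDUUD: m=179.9175, payoff=14.6025, prob=0.030431
DUUUD: m=120.7500, payoff=73.7700, prob=0.030431
UUUUD: m=260.7500, payoff=0.0000, prob=0.028946
DDDDU: m=39.6675, payoff=154.8525, prob=0.033632
UDDDU: m=85.6587, payoff=108.8613, prob=0.031991
DUDDU: m=85.6587, payoff=108.8613, prob=0.031991
UUDDU: m=184.9732, payoff=9.5468, prob=0.030431
DDUDU: m=83.3175, payoff=111.2025, prob=0.031991
UDUDU: m=179.9175, payoff=14.6025, prob=0.030431
DUUDU: m=120.7500, payoff=73.7700, prob=0.030431
UUUDU: m=260.7500, payoff=0.0000, prob=0.028946
DDDUU: m=57.4891, payoff=137.0309, prob=0.031991
UDDUU: m=124.1431, payoff=70.3769, prob=0.030431
DUDUU: m=120.7500, payoff=73.7700, prob=0.030431
UUDUU: m=260.7500, payoff=0.0000, prob=0.028946
DDUUU: m=83.3175, payoff=111.2025, prob=0.030431
UDUUU: m=179.9175, payoff=14.6025, prob=0.028946
DUUUU: m=120.7500, payoff=73.7700, prob=0.028946
UUUUU: m=260.7500, payoff=0.0000, prob=0.027534
Price = Σ prob·payoff / R^5 = 75.101805 / 1.469328 = 51.1130

price = 51.1130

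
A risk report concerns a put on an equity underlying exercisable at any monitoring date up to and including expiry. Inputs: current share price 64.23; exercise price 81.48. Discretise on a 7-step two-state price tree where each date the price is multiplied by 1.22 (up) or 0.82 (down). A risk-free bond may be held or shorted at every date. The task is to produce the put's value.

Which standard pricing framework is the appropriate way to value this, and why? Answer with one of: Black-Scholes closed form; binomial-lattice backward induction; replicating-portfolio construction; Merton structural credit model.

framework: binomial-lattice backward induction

Key observation: early exercise of the strike-81.48 put must be checked at each of the 7 dates (spot 64.23), which forces a node-by-node comparison of intrinsic and continuation value backward from expiry.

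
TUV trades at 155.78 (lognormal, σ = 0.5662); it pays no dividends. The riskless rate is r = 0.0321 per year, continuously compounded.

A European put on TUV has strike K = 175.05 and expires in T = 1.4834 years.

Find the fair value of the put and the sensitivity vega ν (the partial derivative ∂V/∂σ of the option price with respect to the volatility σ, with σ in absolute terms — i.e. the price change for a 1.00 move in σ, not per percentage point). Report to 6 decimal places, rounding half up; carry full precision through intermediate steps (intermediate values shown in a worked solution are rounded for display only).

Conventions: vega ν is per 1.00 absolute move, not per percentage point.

price = 49.297960
ν = 73.459064

σ√T = 0.5662·√1.4834 = 0.689603
d₁ = (ln(S/K) + (r+σ²/2)T) / (σ√T) = (ln(155.78/175.05) + (0.0321+0.5662²/2)·1.4834) / 0.689603 = (-0.116627 + 0.285393) / 0.689603 = 0.244730
d₂ = d₁ − σ√T = 0.244730 − 0.689603 = -0.444873
e^{−rT} = 0.953499
N(−d₁) = 0.403333,  N(−d₂) = 0.671794
Put price V = K·e^{−rT}·N(−d₂) − S·N(−d₁) = 112.129157 − 62.831197 = 49.297960
φ(d₁) = (1/√(2π))·e^{−d₁²/2} = 0.387173
ν = S·φ(d₁)·√T = 73.459064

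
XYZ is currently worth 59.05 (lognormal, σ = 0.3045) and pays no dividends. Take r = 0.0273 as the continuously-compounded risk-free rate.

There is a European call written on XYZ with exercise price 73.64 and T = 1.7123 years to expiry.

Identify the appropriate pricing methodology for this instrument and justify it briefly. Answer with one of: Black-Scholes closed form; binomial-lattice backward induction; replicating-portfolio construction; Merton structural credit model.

framework: Black-Scholes closed form

Key observation: the strike-73.64 call on XYZ is European-exercise on a continuously-modelled lognormal underlying, so its value is a single closed-form evaluation.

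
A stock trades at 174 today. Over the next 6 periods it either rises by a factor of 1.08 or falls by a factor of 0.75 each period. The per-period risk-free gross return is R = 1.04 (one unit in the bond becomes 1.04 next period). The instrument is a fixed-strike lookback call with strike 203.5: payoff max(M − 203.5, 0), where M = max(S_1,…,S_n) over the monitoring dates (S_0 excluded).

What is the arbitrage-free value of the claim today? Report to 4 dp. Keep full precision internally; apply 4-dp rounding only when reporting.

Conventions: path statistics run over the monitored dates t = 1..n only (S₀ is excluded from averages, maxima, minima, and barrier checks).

price = 31.9697

Set p* = 0.8788 (from d < R < u); the path-dependent value is the discounted p*-expectation over all price paths.
Enumerate all 2^6 = 64 price paths (U = up ×1.08, D = down ×0.75); each path with k up-moves has probability p*^k·(1−p*)^(6−k).
DDDDDD: M=130.5000, payoff=0.0000, prob=0.000003
UDDDDD: M=187.9200, payoff=0.0000, prob=0.000023
DUDDDD: M=140.9400, payoff=0.0000, prob=0.000023
UUDDDD: M=202.9536, payoff=0.0000, prob=0.000167
DDUDDD: M=130.5000, payoff=0.0000, prob=0.000023
UDUDDD: M=187.9200, payoff=0.0000, prob=0.000167
DUUDDD: M=152.2152, payoff=0.0000, prob=0.000167
UUUDDD: M=219.1899, payoff=15.6899, prob=0.001209
DDDUDD: M=130.5000, payoff=0.0000, prob=0.000023
UDDUDD: M=187.9200, payoff=0.0000, prob=0.000167
DUDUDD: M=140.9400, payoff=0.0000, prob=0.000167
UUDUDD: M=202.9536, payoff=0.0000, prob=0.001209
DDUUDD: M=130.5000, payoff=0.0000, prob=0.000167
UDUUDD: M=187.9200, payoff=0.0000, prob=0.001209
DUUUDD: M=164.3924, payoff=0.0000, prob=0.001209
UUUUDD: M=236.7251, payoff=33.2251, prob=0.008763
DDDDUD: M=130.5000, payoff=0.0000, prob=0.000023
UDDDUD: M=187.9200, payoff=0.0000, prob=0.000167
DUDDUD: M=140.9400, payoff=0.0000, prob=0.000167
UUDDUD: M=202.9536, payoff=0.0000, prob=0.001209
DDUDUD: M=130.5000, payoff=0.0000, prob=0.000167
UDUDUD: M=187.9200, payoff=0.0000, prob=0.001209
DUUDUD: M=152.2152, payoff=0.0000, prob=0.001209
UUUDUD: M=219.1899, payoff=15.6899, prob=0.008763
DDDUUD: M=130.5000, payoff=0.0000, prob=0.000167
UDDUUD: M=187.9200, payoff=0.0000, prob=0.001209
DUDUUD: M=140.9400, payoff=0.0000, prob=0.001209
UUDUUD: M=202.9536, payoff=0.0000, prob=0.008763
DDUUUD: M=130.5000, payoff=0.0000, prob=0.001209
UDUUUD: M=187.9200, payoff=0.0000, prob=0.008763
DUUUUD: M=177.5438, payoff=0.0000, prob=0.008763
UUUUUD: M=255.6631, payoff=52.1631, prob=0.063528
DDDDDU: M=130.5000, payoff=0.0000, prob=0.000023
UDDDDU: M=187.9200, payoff=0.0000, prob=0.000167
DUDDDU: M=140.9400, payoff=0.0000, prob=0.000167
UUDDDU: M=202.9536, payoff=0.0000, prob=0.001209
DDUDDU: M=130.5000, payoff=0.0000, prob=0.000167
UDUDDU: M=187.9200, payoff=0.0000, prob=0.001209
DUUDDU: M=152.2152, payoff=0.0000, prob=0.001209
UUUDDU: M=219.1899, payoff=15.6899, prob=0.008763
DDDUDU: M=130.5000, payoff=0.0000, prob=0.000167
UDDUDU: M=187.9200, payoff=0.0000, prob=0.001209
DUDUDU: M=140.9400, payoff=0.0000, prob=0.001209
UUDUDU: M=202.9536, payoff=0.0000, prob=0.008763
DDUUDU: M=130.5000, payoff=0.0000, prob=0.001209
UDUUDU: M=187.9200, payoff=0.0000, prob=0.008763
DUUUDU: M=164.3924, payoff=0.0000, prob=0.008763
UUUUDU: M=236.7251, payoff=33.2251, prob=0.063528
DDDDUU: M=130.5000, payoff=0.0000, prob=0.000167
UDDDUU: M=187.9200, payoff=0.0000, prob=0.001209
DUDDUU: M=140.9400, payoff=0.0000, prob=0.001209
UUDDUU: M=202.9536, payoff=0.0000, prob=0.008763
DDUDUU: M=130.5000, payoff=0.0000, prob=0.001209
UDUDUU: M=187.9200, payoff=0.0000, prob=0.008763
DUUDUU: M=152.2152, payoff=0.0000, prob=0.008763
UUUDUU: M=219.1899, payoff=15.6899, prob=0.063528
DDDUUU: M=130.5000, payoff=0.0000, prob=0.001209
UDDUUU: M=187.9200, payoff=0.0000, prob=0.008763
DUDUUU: M=140.9400, payoff=0.0000, prob=0.008763
UUDUUU: M=202.9536, payoff=0.0000, prob=0.063528
DDUUUU: M=133.1579, payoff=0.0000, prob=0.008763
UDUUUU: M=191.7473, payoff=0.0000, prob=0.063528
DUUUUU: M=191.7473, payoff=0.0000, prob=0.063528
UUUUUU: M=276.1161, payoff=72.6161, prob=0.460579
Price = Σ prob·payoff / R^6 = 40.451849 / 1.265319 = 31.9697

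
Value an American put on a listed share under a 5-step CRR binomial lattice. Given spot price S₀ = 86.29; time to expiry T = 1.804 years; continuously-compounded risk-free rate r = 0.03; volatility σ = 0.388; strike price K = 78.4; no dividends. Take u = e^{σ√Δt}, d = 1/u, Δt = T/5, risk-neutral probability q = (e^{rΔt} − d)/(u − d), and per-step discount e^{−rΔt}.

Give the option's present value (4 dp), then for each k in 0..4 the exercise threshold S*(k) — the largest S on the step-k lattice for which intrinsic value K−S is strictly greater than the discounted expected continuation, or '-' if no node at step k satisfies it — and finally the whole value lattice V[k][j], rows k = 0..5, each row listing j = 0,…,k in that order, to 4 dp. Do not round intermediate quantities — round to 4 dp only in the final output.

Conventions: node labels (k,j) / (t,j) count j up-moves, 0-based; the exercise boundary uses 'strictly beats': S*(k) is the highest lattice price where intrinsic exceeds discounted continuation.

Δt=0.36080, u=1.26246, d=0.79211, q=0.46514, disc=e^(-rΔt)=0.98923
k=5 terminal: V=max(K-S,0) → 51.4921 35.5143 10.0491 0.0000 0.0000 0.0000
k=4: j=0 S=33.9701 intr=44.4299 cont=43.5859 V=44.4299[EX]; j=1 S=54.1413 intr=24.2587 cont=23.4147 V=24.2587[EX]; j=2 S=86.2900 intr=0.0000 cont=5.3170 V=5.3170[hold]; j=3 S=137.5284 intr=0.0000 cont=0.0000 V=0.0000[hold]; j=4 S=219.1919 intr=0.0000 cont=0.0000 V=0.0000[hold]  S*(4)=54.1413
k=3: j=0 S=42.8857 intr=35.5143 cont=34.6703 V=35.5143[EX]; j=1 S=68.3509 intr=10.0491 cont=15.2820 V=15.2820[hold]; j=2 S=108.9373 intr=0.0000 cont=2.8133 V=2.8133[hold]; j=3 S=173.6235 intr=0.0000 cont=0.0000 V=0.0000[hold]  S*(3)=42.8857
k=2: j=0 S=54.1413 intr=24.2587 cont=25.8225 V=25.8225[hold]; j=1 S=86.2900 intr=0.0000 cont=9.3803 V=9.3803[hold]; j=2 S=137.5284 intr=0.0000 cont=1.4885 V=1.4885[hold]  S*(2)=-
k=1: j=0 S=68.3509 intr=10.0491 cont=17.9790 V=17.9790[hold]; j=1 S=108.9373 intr=0.0000 cont=5.6481 V=5.6481[hold]  S*(1)=-
k=0: j=0 S=86.2900 intr=0.0000 cont=12.1116 V=12.1116[hold]  S*(0)=-

price = 12.1116
boundary = - - - 42.8857 54.1413
tree:
12.1116
17.9790 5.6481
25.8225 9.3803 1.4885
35.5143 15.2820 2.8133 0.0000
44.4299 24.2587 5.3170 0.0000 0.0000
51.4921 35.5143 10.0491 0.0000 0.0000 0.0000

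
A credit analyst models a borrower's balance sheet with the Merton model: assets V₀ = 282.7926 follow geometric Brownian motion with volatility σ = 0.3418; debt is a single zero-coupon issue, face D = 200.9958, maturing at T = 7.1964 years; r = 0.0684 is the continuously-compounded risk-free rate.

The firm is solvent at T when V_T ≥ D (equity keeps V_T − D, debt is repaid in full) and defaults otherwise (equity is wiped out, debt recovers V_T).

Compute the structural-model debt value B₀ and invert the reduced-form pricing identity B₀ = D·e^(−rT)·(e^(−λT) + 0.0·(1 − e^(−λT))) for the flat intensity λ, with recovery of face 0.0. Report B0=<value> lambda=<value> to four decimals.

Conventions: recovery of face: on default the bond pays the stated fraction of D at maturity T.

B0=107.0353 lambda=0.0192

Work the structural quantities from V₀ = 282.7926 against face 200.9958:
d₁ = [ln(V₀/D) + (r + σ²/2)T] / (σ√T)
   = [ln(282.7926/200.9958) + (0.0684 + 0.5·0.3418²)·7.1964] / (0.3418·√7.1964)
   = [0.341430 + 0.912602] / 0.916916 = 1.367662
d₂ = d₁ − σ√T = 1.367662 − 0.916916 = 0.450745
N(d₁) = 0.914291,  N(d₂) = 0.673913,  e^(−rT) = 0.611259
E₀ = V₀·N(d₁) − D·e^(−rT)·N(d₂)
   = 282.7926·0.914291 − 200.9958·0.611259·0.673913 = 175.757328
B₀ = V₀ − E₀ = 282.7926 − 175.757328 = 107.035272
e^(−λT) = (B₀·e^(rT)/D − 0)/(1 − 0) = (107.0353·1.635966/200.9958 − 0)/1 = 0.87119315
λ = −ln(0.87119315)/7.1964 = 0.019161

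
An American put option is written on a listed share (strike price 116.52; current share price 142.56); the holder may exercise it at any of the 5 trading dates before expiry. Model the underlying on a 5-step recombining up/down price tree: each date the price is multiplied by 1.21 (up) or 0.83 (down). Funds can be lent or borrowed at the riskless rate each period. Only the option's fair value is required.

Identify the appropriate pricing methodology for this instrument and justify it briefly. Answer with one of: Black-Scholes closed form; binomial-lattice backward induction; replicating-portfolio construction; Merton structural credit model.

Key observation: with exercise allowed before expiry on a discrete up/down model (5 steps from spot 142.56), the strike-116.52 put's value must be rolled back through the tree testing early exercise at each node.

framework: binomial-lattice backward induction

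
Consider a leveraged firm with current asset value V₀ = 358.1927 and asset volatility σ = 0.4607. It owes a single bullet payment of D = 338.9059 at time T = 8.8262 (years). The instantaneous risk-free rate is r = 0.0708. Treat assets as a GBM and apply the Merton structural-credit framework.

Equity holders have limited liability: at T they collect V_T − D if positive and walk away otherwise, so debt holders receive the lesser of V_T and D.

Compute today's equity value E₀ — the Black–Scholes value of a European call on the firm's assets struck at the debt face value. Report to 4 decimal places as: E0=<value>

E0=238.4329

Work the structural quantities from V₀ = 358.1927 against face 338.9059:
d₁ = [ln(V₀/D) + (r + σ²/2)T] / (σ√T)
   = [ln(358.1927/338.9059) + (0.0708 + 0.5·0.4607²)·8.8262] / (0.4607·√8.8262)
   = [0.055349 + 1.561551] / 1.368690 = 1.181348
d₂ = d₁ − σ√T = 1.181348 − 1.368690 = -0.187342
N(d₁) = 0.881268,  N(d₂) = 0.425696,  e^(−rT) = 0.535318
E₀ = V₀·N(d₁) − D·e^(−rT)·N(d₂)
   = 358.1927·0.881268 − 338.9059·0.535318·0.425696 = 238.432876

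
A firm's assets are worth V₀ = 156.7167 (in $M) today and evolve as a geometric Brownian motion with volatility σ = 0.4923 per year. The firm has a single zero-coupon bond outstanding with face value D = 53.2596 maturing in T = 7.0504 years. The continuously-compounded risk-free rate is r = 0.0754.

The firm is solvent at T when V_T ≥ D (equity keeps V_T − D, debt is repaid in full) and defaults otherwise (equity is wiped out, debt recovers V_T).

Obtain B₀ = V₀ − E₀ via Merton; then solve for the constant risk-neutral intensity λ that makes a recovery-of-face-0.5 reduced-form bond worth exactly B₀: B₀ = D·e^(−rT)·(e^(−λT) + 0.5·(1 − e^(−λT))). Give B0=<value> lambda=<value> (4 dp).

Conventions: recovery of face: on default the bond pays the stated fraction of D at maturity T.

Apply the equity-as-call identities (strike 53.2596, horizon 7.0504 years):
d₁ = [ln(V₀/D) + (r + σ²/2)T] / (σ√T)
   = [ln(156.7167/53.2596) + (0.0754 + 0.5·0.4923²)·7.0504] / (0.4923·√7.0504)
   = [1.079262 + 1.385965] / 1.307184 = 1.885907
d₂ = d₁ − σ√T = 1.885907 − 1.307184 = 0.578723
N(d₁) = 0.970346,  N(d₂) = 0.718612,  e^(−rT) = 0.587664
E₀ = V₀·N(d₁) − D·e^(−rT)·N(d₂)
   = 156.7167·0.970346 − 53.2596·0.587664·0.718612 = 129.577813
B₀ = V₀ − E₀ = 156.7167 − 129.577813 = 27.138887
e^(−λT) = (B₀·e^(rT)/D − 0.5)/(1 − 0.5) = (27.1389·1.701653/53.2596 − 0.5)/0.5 = 0.73418471
λ = −ln(0.73418471)/7.0504 = 0.043827

B0=27.1389 lambda=0.0438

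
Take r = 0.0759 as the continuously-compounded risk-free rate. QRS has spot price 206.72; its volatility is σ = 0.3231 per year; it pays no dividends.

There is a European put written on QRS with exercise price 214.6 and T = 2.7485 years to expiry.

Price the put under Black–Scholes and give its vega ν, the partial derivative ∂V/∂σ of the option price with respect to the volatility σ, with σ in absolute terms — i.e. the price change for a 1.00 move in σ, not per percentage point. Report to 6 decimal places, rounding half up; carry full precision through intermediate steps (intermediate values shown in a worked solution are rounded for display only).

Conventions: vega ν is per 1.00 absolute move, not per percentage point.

price = 25.937418
ν = 115.055323

σ√T = 0.3231·√2.7485 = 0.535655
d₁ = (ln(S/K) + (r+σ²/2)T) / (σ√T) = (ln(206.72/214.6) + (0.0759+0.3231²/2)·2.7485) / 0.535655 = (-0.037411 + 0.352074) / 0.535655 = 0.587437
d₂ = d₁ − σ√T = 0.587437 − 0.535655 = 0.051783
e^{−rT} = 0.811711
N(−d₁) = 0.278455,  N(−d₂) = 0.479351
Put price V = K·e^{−rT}·N(−d₂) − S·N(−d₁) = 83.499644 − 57.562226 = 25.937418
φ(d₁) = (1/√(2π))·e^{−d₁²/2} = 0.335719
ν = S·φ(d₁)·√T = 115.055323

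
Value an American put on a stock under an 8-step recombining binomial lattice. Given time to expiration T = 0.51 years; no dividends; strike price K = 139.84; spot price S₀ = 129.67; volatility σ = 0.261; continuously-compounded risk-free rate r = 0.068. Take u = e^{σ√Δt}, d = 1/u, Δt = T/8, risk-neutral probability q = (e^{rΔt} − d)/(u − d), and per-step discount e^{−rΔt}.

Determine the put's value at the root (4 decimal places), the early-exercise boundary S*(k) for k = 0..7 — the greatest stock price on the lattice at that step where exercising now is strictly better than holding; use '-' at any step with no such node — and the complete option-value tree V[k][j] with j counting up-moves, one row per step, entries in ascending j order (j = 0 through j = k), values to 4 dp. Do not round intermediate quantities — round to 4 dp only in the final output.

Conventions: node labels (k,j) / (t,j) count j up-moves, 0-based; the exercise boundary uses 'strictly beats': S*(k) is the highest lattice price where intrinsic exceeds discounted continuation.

Δt=0.06375, u=1.06812, d=0.93623, q=0.51647, disc=e^(-rΔt)=0.99567
k=8 terminal: V=max(K-S,0) → 63.3011 52.5185 40.2167 26.1820 10.1700 0.0000 0.0000 0.0000 0.0000
k=7: j=0 S=81.7526 intr=58.0874 cont=57.4825 V=58.0874[EX]; j=1 S=93.2698 intr=46.5702 cont=45.9653 V=46.5702[EX]; j=2 S=106.4095 intr=33.4305 cont=32.8256 V=33.4305[EX]; j=3 S=121.4003 intr=18.4397 cont=17.8348 V=18.4397[EX]; j=4 S=138.5030 intr=1.3370 cont=4.8962 V=4.8962[hold]; j=5 S=158.0151 intr=0.0000 cont=0.0000 V=0.0000[hold]; j=6 S=180.2760 intr=0.0000 cont=0.0000 V=0.0000[hold]; j=7 S=205.6730 intr=0.0000 cont=0.0000 V=0.0000[hold]  S*(7)=121.4003
k=6: j=0 S=87.3215 intr=52.5185 cont=51.9136 V=52.5185[EX]; j=1 S=99.6233 intr=40.2167 cont=39.6118 V=40.2167[EX]; j=2 S=113.6580 intr=26.1820 cont=25.5771 V=26.1820[EX]; j=3 S=129.6700 intr=10.1700 cont=11.3954 V=11.3954[hold]; j=4 S=147.9377 intr=0.0000 cont=2.3572 V=2.3572[hold]; j=5 S=168.7789 intr=0.0000 cont=0.0000 V=0.0000[hold]; j=6 S=192.5563 intr=0.0000 cont=0.0000 V=0.0000[hold]  S*(6)=113.6580
k=5: j=0 S=93.2698 intr=46.5702 cont=45.9653 V=46.5702[EX]; j=1 S=106.4095 intr=33.4305 cont=32.8256 V=33.4305[EX]; j=2 S=121.4003 intr=18.4397 cont=18.4649 V=18.4649[hold]; j=3 S=138.5030 intr=1.3370 cont=6.6984 V=6.6984[hold]; j=4 S=158.0151 intr=0.0000 cont=1.1349 V=1.1349[hold]; j=5 S=180.2760 intr=0.0000 cont=0.0000 V=0.0000[hold]  S*(5)=106.4095
k=4: j=0 S=99.6233 intr=40.2167 cont=39.6118 V=40.2167[EX]; j=1 S=113.6580 intr=26.1820 cont=25.5901 V=26.1820[EX]; j=2 S=129.6700 intr=10.1700 cont=12.3343 V=12.3343[hold]; j=3 S=147.9377 intr=0.0000 cont=3.8084 V=3.8084[hold]; j=4 S=168.7789 intr=0.0000 cont=0.5464 V=0.5464[hold]  S*(4)=113.6580
k=3: j=0 S=106.4095 intr=33.4305 cont=32.8256 V=33.4305[EX]; j=1 S=121.4003 intr=18.4397 cont=18.9477 V=18.9477[hold]; j=2 S=138.5030 intr=1.3370 cont=7.8966 V=7.8966[hold]; j=3 S=158.0151 intr=0.0000 cont=2.1145 V=2.1145[hold]  S*(3)=106.4095
k=2: j=0 S=113.6580 intr=26.1820 cont=25.8383 V=26.1820[EX]; j=1 S=129.6700 intr=10.1700 cont=13.1829 V=13.1829[hold]; j=2 S=147.9377 intr=0.0000 cont=4.8891 V=4.8891[hold]  S*(2)=113.6580
k=1: j=0 S=121.4003 intr=18.4397 cont=19.3841 V=19.3841[hold]; j=1 S=138.5030 intr=1.3370 cont=8.8609 V=8.8609[hold]  S*(1)=-
k=0: j=0 S=129.6700 intr=10.1700 cont=13.8889 V=13.8889[hold]  S*(0)=-

price = 13.8889
boundary = - - 113.6580 106.4095 113.6580 106.4095 113.6580 121.4003
tree:
13.8889
19.3841 8.8609
26.1820 13.1829 4.8891
33.4305 18.9477 7.8966 2.1145
40.2167 26.1820 12.3343 3.8084 0.5464
46.5702 33.4305 18.4649 6.6984 1.1349 0.0000
52.5185 40.2167 26.1820 11.3954 2.3572 0.0000 0.0000
58.0874 46.5702 33.4305 18.4397 4.8962 0.0000 0.0000 0.0000
63.3011 52.5185 40.2167 26.1820 10.1700 0.0000 0.0000 0.0000 0.0000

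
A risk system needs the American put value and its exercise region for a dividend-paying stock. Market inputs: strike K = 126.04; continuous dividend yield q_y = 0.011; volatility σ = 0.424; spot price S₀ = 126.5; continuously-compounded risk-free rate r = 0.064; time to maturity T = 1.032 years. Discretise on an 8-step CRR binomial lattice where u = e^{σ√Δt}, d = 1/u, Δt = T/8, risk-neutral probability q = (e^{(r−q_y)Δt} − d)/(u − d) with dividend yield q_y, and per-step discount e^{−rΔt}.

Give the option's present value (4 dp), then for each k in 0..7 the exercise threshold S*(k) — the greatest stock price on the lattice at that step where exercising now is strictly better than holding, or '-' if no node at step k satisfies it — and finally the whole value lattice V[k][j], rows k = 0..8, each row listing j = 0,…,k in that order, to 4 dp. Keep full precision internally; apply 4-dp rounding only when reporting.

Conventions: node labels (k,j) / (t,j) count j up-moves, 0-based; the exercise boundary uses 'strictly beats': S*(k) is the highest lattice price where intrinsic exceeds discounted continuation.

Δt=0.12900, u=1.16449, d=0.85874, q=0.48444, disc=e^(-rΔt)=0.99178
k=8 terminal: V=max(K-S,0) → 88.6295 75.3096 57.2473 32.7540 0.0000 0.0000 0.0000 0.0000 0.0000
k=7: j=0 S=43.5643 intr=82.4757 cont=81.5011 V=82.4757[EX]; j=1 S=59.0752 intr=66.9648 cont=66.0123 V=66.9648[EX]; j=2 S=80.1086 intr=45.9314 cont=45.0087 V=45.9314[EX]; j=3 S=108.6309 intr=17.4091 cont=16.7478 V=17.4091[EX]; j=4 S=147.3084 intr=0.0000 cont=0.0000 V=0.0000[hold]; j=5 S=199.7569 intr=0.0000 cont=0.0000 V=0.0000[hold]; j=6 S=270.8794 intr=0.0000 cont=0.0000 V=0.0000[hold]; j=7 S=367.3247 intr=0.0000 cont=0.0000 V=0.0000[hold]  S*(7)=108.6309
k=6: j=0 S=50.7304 intr=75.3096 cont=74.3453 V=75.3096[EX]; j=1 S=68.7927 intr=57.2473 cont=56.3086 V=57.2473[EX]; j=2 S=93.2860 intr=32.7540 cont=31.8500 V=32.7540[EX]; j=3 S=126.5000 intr=0.0000 cont=8.9016 V=8.9016[hold]; j=4 S=171.5397 intr=0.0000 cont=0.0000 V=0.0000[hold]; j=5 S=232.6156 intr=0.0000 cont=0.0000 V=0.0000[hold]; j=6 S=315.4373 intr=0.0000 cont=0.0000 V=0.0000[hold]  S*(6)=93.2860
k=5: j=0 S=59.0752 intr=66.9648 cont=66.0123 V=66.9648[EX]; j=1 S=80.1086 intr=45.9314 cont=45.0087 V=45.9314[EX]; j=2 S=108.6309 intr=17.4091 cont=21.0247 V=21.0247[hold]; j=3 S=147.3084 intr=0.0000 cont=4.5516 V=4.5516[hold]; j=4 S=199.7569 intr=0.0000 cont=0.0000 V=0.0000[hold]; j=5 S=270.8794 intr=0.0000 cont=0.0000 V=0.0000[hold]  S*(5)=80.1086
k=4: j=0 S=68.7927 intr=57.2473 cont=56.3086 V=57.2473[EX]; j=1 S=93.2860 intr=32.7540 cont=33.5871 V=33.5871[hold]; j=2 S=126.5000 intr=0.0000 cont=12.9372 V=12.9372[hold]; j=3 S=171.5397 intr=0.0000 cont=2.3273 V=2.3273[hold]; j=4 S=232.6156 intr=0.0000 cont=0.0000 V=0.0000[hold]  S*(4)=68.7927
k=3: j=0 S=80.1086 intr=45.9314 cont=45.4089 V=45.9314[EX]; j=1 S=108.6309 intr=17.4091 cont=23.3896 V=23.3896[hold]; j=2 S=147.3084 intr=0.0000 cont=7.7333 V=7.7333[hold]; j=3 S=199.7569 intr=0.0000 cont=1.1900 V=1.1900[hold]  S*(3)=80.1086
k=2: j=0 S=93.2860 intr=32.7540 cont=34.7234 V=34.7234[hold]; j=1 S=126.5000 intr=0.0000 cont=15.6751 V=15.6751[hold]; j=2 S=171.5397 intr=0.0000 cont=4.5259 V=4.5259[hold]  S*(2)=-
k=1: j=0 S=108.6309 intr=17.4091 cont=25.2860 V=25.2860[hold]; j=1 S=147.3084 intr=0.0000 cont=10.1895 V=10.1895[hold]  S*(1)=-
k=0: j=0 S=126.5000 intr=0.0000 cont=17.8249 V=17.8249[hold]  S*(0)=-

price = 17.8249
boundary = - - - 80.1086 68.7927 80.1086 93.2860 108.6309
tree:
17.8249
25.2860 10.1895
34.7234 15.6751 4.5259
45.9314 23.3896 7.7333 1.1900
57.2473 33.5871 12.9372 2.3273 0.0000
66.9648 45.9314 21.0247 4.5516 0.0000 0.0000
75.3096 57.2473 32.7540 8.9016 0.0000 0.0000 0.0000
82.4757 66.9648 45.9314 17.4091 0.0000 0.0000 0.0000 0.0000
88.6295 75.3096 57.2473 32.7540 0.0000 0.0000 0.0000 0.0000 0.0000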